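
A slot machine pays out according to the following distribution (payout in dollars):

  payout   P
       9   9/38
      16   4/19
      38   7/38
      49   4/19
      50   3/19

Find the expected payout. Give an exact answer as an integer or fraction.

E[X] = (9/38)·9 + (4/19)·16 + (7/38)·38 + (4/19)·49 + (3/19)·50
     = 1167/38

1167/38 dollars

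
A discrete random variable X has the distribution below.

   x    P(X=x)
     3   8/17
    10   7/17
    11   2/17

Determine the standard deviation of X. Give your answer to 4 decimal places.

3.6175

E[X] = 116/17, E[X²] = 1014/17
Var(X) = E[X²] − (E[X])² = 1014/17 − 13456/289 = 3782/289
SD(X) = √(3782/289) ≈ 3.6175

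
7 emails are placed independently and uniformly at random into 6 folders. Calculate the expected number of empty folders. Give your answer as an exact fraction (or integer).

Let Xⱼ=1 if folder j is empty. P(Xⱼ=1) = ((6-1)/6)^7 = 78125/279936.
By linearity, E[#empty] = 6·78125/279936 = 78125/46656.

78125/46656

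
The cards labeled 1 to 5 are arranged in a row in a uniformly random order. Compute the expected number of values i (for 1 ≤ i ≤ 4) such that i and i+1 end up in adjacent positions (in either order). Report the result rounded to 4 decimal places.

1.6000

For each i ∈ {1,…,4}, let Xᵢ = 1 if i and i+1 are adjacent. P(Xᵢ=1) = 2·(5−1)!/5! = 2/5.
By linearity, E[ΣXᵢ] = (4)·(2/5) = 8/5.
≈ 1.6000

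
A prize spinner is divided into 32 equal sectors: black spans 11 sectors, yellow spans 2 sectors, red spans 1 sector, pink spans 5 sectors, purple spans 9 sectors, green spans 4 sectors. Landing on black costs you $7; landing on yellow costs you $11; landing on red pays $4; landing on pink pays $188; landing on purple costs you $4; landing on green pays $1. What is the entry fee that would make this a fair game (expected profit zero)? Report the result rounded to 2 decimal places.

$25.41

E[payout] = (11/32)·(-7) + (2/32)·(-11) + (1/32)·4 + (5/32)·188 + (9/32)·(-4) + (4/32)·1 = 813/32
Fair fee = E[payout] = 813/32 ≈ $25.41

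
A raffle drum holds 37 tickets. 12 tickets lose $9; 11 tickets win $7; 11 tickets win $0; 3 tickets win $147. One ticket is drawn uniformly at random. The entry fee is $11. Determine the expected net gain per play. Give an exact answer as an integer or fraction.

E[payout] = (12/37)·(-9) + (11/37)·7 + (11/37)·0 + (3/37)·147 = 410/37
Expected profit = 410/37 − 11 = 3/37

3/37 dollars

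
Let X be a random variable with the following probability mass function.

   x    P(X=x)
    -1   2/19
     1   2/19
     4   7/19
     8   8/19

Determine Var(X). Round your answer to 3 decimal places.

E[X] = (2/19)·(-1) + (2/19)·1 + (7/19)·4 + (8/19)·8 = 92/19
E[X²] = (2/19)·1 + (2/19)·1 + (7/19)·16 + (8/19)·64 = 628/19
Var(X) = 628/19 − (92/19)² = 3468/361 ≈ 9.607

9.607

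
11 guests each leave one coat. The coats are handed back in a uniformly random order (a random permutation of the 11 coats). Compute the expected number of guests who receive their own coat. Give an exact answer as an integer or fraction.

Let Xᵢ = 1 if person i gets their own coat. For each i, P(Xᵢ=1) = 1/11.
By linearity of expectation, E[X₁+…+X_11] = 11·(1/11) = 1.

1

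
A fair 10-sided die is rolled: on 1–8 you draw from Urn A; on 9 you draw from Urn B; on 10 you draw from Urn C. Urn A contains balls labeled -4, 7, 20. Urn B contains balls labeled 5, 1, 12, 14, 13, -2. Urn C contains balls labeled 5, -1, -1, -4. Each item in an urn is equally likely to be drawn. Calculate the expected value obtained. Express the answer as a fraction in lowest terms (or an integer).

273/40

E[X | Urn A] = (-4 + 7 + 20)/3 = 23/3
E[X | Urn B] = (5 + 1 + 12 + 14 + 13 − 2)/6 = 43/6
E[X | Urn C] = (5 − 1 − 1 − 4)/4 = -1/4
E[X] = (4/5)·23/3 + (1/10)·43/6 + (1/10)·(-1/4) = 273/40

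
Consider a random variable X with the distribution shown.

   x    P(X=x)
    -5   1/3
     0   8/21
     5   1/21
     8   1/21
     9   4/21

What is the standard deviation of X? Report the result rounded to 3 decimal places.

E[X] = 2/3, E[X²] = 28
Var(X) = E[X²] − (E[X])² = 28 − 4/9 = 248/9
SD(X) = √(248/9) ≈ 5.249

5.249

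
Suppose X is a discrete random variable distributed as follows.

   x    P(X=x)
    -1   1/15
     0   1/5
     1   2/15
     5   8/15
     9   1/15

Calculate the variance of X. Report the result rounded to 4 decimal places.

E[X] = (1/15)·(-1) + (1/5)·0 + (2/15)·1 + (8/15)·5 + (1/15)·9 = 10/3
E[X²] = (1/15)·1 + (1/5)·0 + (2/15)·1 + (8/15)·25 + (1/15)·81 = 284/15
Var(X) = 284/15 − (10/3)² = 352/45 ≈ 7.8222

7.8222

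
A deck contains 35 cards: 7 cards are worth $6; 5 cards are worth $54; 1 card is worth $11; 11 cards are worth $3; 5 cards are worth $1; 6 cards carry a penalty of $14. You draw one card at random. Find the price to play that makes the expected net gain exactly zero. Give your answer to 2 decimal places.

$7.91

E[payout] = (7/35)·6 + (5/35)·54 + (1/35)·11 + (11/35)·3 + (5/35)·1 + (6/35)·(-14) = 277/35
Fair fee = E[payout] = 277/35 ≈ $7.91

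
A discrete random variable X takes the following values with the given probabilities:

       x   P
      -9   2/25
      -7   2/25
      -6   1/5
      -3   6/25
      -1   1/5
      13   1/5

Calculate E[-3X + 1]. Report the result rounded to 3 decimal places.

3.400

E[-3x+1] = (2/25)·28 + (2/25)·22 + (1/5)·19 + (6/25)·10 + (1/5)·4 + (1/5)·(-38)
     = 17/5 ≈ 3.400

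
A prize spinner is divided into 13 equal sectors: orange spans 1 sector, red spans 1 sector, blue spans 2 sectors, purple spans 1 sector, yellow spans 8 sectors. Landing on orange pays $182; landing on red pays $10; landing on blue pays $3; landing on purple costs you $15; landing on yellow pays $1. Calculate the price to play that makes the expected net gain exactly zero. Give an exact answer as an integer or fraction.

191/13 dollars

E[payout] = (1/13)·182 + (1/13)·10 + (2/13)·3 + (1/13)·(-15) + (8/13)·1 = 191/13
Fair fee = E[payout] = 191/13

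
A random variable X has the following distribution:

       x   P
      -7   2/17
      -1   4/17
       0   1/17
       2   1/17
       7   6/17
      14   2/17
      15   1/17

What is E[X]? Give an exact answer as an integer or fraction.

69/17

E[X] = (2/17)·(-7) + (4/17)·(-1) + (1/17)·0 + (1/17)·2 + (6/17)·7 + (2/17)·14 + (1/17)·15
     = 69/17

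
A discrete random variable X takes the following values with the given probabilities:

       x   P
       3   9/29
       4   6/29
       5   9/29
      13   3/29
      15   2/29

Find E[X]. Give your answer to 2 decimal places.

5.69

E[X] = (9/29)·3 + (6/29)·4 + (9/29)·5 + (3/29)·13 + (2/29)·15
     = 165/29 ≈ 5.69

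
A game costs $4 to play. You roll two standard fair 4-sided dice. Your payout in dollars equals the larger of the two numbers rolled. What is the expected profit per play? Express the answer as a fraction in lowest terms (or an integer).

-7/8 dollars

Distribution of the larger of the two numbers rolled: 1 w.p. 1/16, 2 w.p. 3/16, 3 w.p. 5/16, 4 w.p. 7/16
E[payout] = (1/16)·1 + (3/16)·2 + (5/16)·3 + (7/16)·4 = 25/8
Expected profit = 25/8 − 4 = -7/8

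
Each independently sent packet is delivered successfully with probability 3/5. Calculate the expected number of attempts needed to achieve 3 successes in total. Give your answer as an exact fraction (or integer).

5

By linearity (sum of 3 independent geometric waits), E[trials] = 3/p = 3/(3/5) = 5.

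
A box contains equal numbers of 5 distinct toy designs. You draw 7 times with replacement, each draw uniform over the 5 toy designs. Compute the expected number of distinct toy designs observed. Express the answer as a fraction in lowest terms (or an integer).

61741/15625

Let Xⱼ=1 if type j appears at least once. P(Xⱼ=1) = 1 − ((5−1)/5)^7 = 61741/78125.
E[#distinct] = 5·61741/78125 = 61741/15625.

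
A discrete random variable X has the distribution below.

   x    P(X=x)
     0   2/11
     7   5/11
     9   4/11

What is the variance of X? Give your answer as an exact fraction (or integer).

E[X] = (2/11)·0 + (5/11)·7 + (4/11)·9 = 71/11
E[X²] = (2/11)·0 + (5/11)·49 + (4/11)·81 = 569/11
Var(X) = 569/11 − (71/11)² = 1218/121

1218/121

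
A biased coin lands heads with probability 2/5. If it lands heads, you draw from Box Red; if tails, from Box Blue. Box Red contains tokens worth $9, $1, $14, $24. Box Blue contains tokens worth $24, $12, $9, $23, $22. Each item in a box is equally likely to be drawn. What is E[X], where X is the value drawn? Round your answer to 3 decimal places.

E[X | Box Red] = (9 + 1 + 14 + 24)/4 = 12
E[X | Box Blue] = (24 + 12 + 9 + 23 + 22)/5 = 18
E[X] = (2/5)·12 + (3/5)·18 = 78/5 ≈ 15.600

$15.600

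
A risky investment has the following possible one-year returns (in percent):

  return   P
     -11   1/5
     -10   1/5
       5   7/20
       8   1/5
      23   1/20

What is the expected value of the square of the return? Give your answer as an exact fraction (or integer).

461/5

E[X²] = (1/5)·121 + (1/5)·100 + (7/20)·25 + (1/5)·64 + (1/20)·529
     = 461/5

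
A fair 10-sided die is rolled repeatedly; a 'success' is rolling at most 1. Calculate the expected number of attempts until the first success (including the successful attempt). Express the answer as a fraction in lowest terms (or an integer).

10

For a geometric distribution, E[trials] = 1/p = 1/(1/10) = 10.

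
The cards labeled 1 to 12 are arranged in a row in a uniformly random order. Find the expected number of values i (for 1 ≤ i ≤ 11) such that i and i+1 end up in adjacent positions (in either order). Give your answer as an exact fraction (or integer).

11/6

For each i ∈ {1,…,11}, let Xᵢ = 1 if i and i+1 are adjacent. P(Xᵢ=1) = 2·(12−1)!/12! = 2/12.
By linearity, E[ΣXᵢ] = (11)·(2/12) = 11/6.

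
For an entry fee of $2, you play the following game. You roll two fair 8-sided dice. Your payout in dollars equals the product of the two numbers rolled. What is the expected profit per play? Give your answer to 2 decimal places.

Distribution of the product of the two numbers rolled: 1 w.p. 1/64, 2 w.p. 1/32, 3 w.p. 1/32, 4 w.p. 3/64, 5 w.p. 1/32, 6 w.p. 1/16, …
E[payout] = (1/64)·1 + (1/32)·2 + (1/32)·3 + (3/64)·4 + (1/32)·5 + (1/16)·6 + (1/32)·7 + (1/16)·8 + (1/64)·9 + (1/32)·10 + (1/16)·12 + (1/32)·14 + (1/32)·15 + (3/64)·16 + (1/32)·18 + (1/32)·20 + (1/32)·21 + (1/16)·24 + (1/64)·25 + (1/32)·28 + (1/32)·30 + (1/32)·32 + (1/32)·35 + (1/64)·36 + (1/32)·40 + (1/32)·42 + (1/32)·48 + (1/64)·49 + (1/32)·56 + (1/64)·64 = 81/4
Expected profit = 81/4 − 2 = 73/4 ≈ $18.25

$18.25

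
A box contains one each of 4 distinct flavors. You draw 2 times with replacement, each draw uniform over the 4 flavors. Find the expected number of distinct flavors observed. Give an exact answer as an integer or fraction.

7/4

Let Xⱼ=1 if type j appears at least once. P(Xⱼ=1) = 1 − ((4−1)/4)^2 = 7/16.
E[#distinct] = 4·7/16 = 7/4.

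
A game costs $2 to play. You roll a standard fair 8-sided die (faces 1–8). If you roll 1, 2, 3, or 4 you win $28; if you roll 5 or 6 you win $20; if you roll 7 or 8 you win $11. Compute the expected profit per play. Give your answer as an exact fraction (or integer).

E[payout] = (1/4)·11 + (1/4)·20 + (1/2)·28 = 87/4
Expected profit = 87/4 − 2 = 79/4

79/4 dollars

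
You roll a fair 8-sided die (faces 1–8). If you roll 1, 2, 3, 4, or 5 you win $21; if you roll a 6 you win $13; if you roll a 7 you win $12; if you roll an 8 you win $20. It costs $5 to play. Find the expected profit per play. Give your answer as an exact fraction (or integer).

55/4 dollars

E[payout] = (1/8)·12 + (1/8)·13 + (1/8)·20 + (5/8)·21 = 75/4
Expected profit = 75/4 − 5 = 55/4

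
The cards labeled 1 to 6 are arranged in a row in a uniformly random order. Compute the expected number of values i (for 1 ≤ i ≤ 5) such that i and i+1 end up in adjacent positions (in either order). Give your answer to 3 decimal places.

For each i ∈ {1,…,5}, let Xᵢ = 1 if i and i+1 are adjacent. P(Xᵢ=1) = 2·(6−1)!/6! = 2/6.
By linearity, E[ΣXᵢ] = (5)·(2/6) = 5/3.
≈ 1.667

1.667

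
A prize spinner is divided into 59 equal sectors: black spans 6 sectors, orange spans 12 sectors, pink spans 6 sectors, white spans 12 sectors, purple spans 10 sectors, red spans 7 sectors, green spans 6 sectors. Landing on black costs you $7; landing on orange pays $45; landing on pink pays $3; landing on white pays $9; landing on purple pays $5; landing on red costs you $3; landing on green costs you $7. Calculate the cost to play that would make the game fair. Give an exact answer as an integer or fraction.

611/59 dollars

E[payout] = (6/59)·(-7) + (12/59)·45 + (6/59)·3 + (12/59)·9 + (10/59)·5 + (7/59)·(-3) + (6/59)·(-7) = 611/59
Fair fee = E[payout] = 611/59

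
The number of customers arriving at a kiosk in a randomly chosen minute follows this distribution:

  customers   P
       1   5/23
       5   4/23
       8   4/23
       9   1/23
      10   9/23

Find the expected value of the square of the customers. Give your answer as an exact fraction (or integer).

E[X²] = (5/23)·1 + (4/23)·25 + (4/23)·64 + (1/23)·81 + (9/23)·100
     = 1342/23

1342/23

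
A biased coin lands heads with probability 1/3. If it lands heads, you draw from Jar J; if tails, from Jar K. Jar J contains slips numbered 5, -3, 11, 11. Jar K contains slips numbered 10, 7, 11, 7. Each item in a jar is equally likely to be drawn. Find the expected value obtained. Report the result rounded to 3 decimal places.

7.833

E[X | Jar J] = (5 − 3 + 11 + 11)/4 = 6
E[X | Jar K] = (10 + 7 + 11 + 7)/4 = 35/4
E[X] = (1/3)·6 + (2/3)·35/4 = 47/6 ≈ 7.833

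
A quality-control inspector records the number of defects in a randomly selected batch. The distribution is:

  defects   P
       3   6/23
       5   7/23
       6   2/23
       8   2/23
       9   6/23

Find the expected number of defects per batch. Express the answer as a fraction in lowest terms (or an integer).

E[X] = (6/23)·3 + (7/23)·5 + (2/23)·6 + (2/23)·8 + (6/23)·9
     = 135/23

135/23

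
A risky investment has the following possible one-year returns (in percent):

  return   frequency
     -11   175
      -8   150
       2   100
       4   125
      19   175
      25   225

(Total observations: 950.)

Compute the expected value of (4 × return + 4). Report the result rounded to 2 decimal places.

Total = 950, so P(return=-11) = 175/950, etc.
E[4x+4] = (7/38)·(-40) + (3/19)·(-28) + (2/19)·12 + (5/38)·20 + (7/38)·80 + (9/38)·104
     = 598/19 ≈ 31.47

31.47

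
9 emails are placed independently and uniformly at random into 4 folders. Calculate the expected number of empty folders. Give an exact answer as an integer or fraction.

Let Xⱼ=1 if folder j is empty. P(Xⱼ=1) = ((4-1)/4)^9 = 19683/262144.
By linearity, E[#empty] = 4·19683/262144 = 19683/65536.

19683/65536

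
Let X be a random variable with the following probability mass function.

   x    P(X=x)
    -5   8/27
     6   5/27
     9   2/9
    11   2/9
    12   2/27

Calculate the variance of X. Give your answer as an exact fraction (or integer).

E[X] = (8/27)·(-5) + (5/27)·6 + (2/9)·9 + (2/9)·11 + (2/27)·12 = 134/27
E[X²] = (8/27)·25 + (5/27)·36 + (2/9)·81 + (2/9)·121 + (2/27)·144 = 1880/27
Var(X) = 1880/27 − (134/27)² = 32804/729

32804/729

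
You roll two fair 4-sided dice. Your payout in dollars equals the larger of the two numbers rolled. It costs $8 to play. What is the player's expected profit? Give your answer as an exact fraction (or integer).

Distribution of the larger of the two numbers rolled: 1 w.p. 1/16, 2 w.p. 3/16, 3 w.p. 5/16, 4 w.p. 7/16
E[payout] = (1/16)·1 + (3/16)·2 + (5/16)·3 + (7/16)·4 = 25/8
Expected profit = 25/8 − 8 = -39/8

-39/8 dollars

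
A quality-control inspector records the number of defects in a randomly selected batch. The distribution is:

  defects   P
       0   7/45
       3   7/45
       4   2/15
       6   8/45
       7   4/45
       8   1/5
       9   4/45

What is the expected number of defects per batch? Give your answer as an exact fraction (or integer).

E[X] = (7/45)·0 + (7/45)·3 + (2/15)·4 + (8/45)·6 + (4/45)·7 + (1/5)·8 + (4/45)·9
     = 229/45

229/45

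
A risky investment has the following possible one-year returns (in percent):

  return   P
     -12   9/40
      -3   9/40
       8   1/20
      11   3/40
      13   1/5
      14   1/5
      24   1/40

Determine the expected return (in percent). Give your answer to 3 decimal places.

E[X] = (9/40)·(-12) + (9/40)·(-3) + (1/20)·8 + (3/40)·11 + (1/5)·13 + (1/5)·14 + (1/40)·24
     = 77/20 ≈ 3.850

3.850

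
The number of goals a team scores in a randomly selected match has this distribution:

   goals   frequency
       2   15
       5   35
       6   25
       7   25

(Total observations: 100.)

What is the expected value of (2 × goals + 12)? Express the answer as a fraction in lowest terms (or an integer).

113/5

Total = 100, so P(goals=2) = 15/100, etc.
E[2x+12] = (3/20)·16 + (7/20)·22 + (1/4)·24 + (1/4)·26
     = 113/5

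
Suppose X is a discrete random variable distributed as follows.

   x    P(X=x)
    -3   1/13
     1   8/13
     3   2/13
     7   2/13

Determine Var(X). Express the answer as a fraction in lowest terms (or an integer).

E[X] = (1/13)·(-3) + (8/13)·1 + (2/13)·3 + (2/13)·7 = 25/13
E[X²] = (1/13)·9 + (8/13)·1 + (2/13)·9 + (2/13)·49 = 133/13
Var(X) = 133/13 − (25/13)² = 1104/169

1104/169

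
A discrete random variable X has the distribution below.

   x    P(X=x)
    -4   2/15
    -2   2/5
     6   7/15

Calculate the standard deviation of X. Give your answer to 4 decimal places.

E[X] = 22/15, E[X²] = 308/15
Var(X) = E[X²] − (E[X])² = 308/15 − 484/225 = 4136/225
SD(X) = √(4136/225) ≈ 4.2874

4.2874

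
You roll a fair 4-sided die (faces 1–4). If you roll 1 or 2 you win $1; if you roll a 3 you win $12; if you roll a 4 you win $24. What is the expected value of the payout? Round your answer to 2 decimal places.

$9.50

E[payout] = (1/2)·1 + (1/4)·12 + (1/4)·24 = 19/2
≈ $9.50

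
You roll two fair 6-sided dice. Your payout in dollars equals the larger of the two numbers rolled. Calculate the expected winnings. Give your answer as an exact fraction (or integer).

Distribution of the larger of the two numbers rolled: 1 w.p. 1/36, 2 w.p. 1/12, 3 w.p. 5/36, 4 w.p. 7/36, 5 w.p. 1/4, 6 w.p. 11/36
E[payout] = (1/36)·1 + (1/12)·2 + (5/36)·3 + (7/36)·4 + (1/4)·5 + (11/36)·6 = 161/36

161/36 dollars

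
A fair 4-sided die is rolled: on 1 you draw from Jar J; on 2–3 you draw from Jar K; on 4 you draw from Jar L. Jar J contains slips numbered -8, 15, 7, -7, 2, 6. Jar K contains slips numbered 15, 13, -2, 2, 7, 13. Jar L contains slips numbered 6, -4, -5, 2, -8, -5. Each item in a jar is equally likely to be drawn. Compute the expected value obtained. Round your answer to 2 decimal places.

4.04

E[X | Jar J] = (-8 + 15 + 7 − 7 + 2 + 6)/6 = 5/2
E[X | Jar K] = (15 + 13 − 2 + 2 + 7 + 13)/6 = 8
E[X | Jar L] = (6 − 4 − 5 + 2 − 8 − 5)/6 = -7/3
E[X] = (1/4)·5/2 + (1/2)·8 + (1/4)·(-7/3) = 97/24 ≈ 4.04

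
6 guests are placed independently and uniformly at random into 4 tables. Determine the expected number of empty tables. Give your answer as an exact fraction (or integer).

Let Xⱼ=1 if table j is empty. P(Xⱼ=1) = ((4-1)/4)^6 = 729/4096.
By linearity, E[#empty] = 4·729/4096 = 729/1024.

729/1024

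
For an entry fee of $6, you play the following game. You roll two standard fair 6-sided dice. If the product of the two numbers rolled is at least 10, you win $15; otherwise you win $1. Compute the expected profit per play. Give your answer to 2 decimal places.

E[payout] = (17/36)·1 + (19/36)·15 = 151/18
Expected profit = 151/18 − 6 = 43/18 ≈ $2.39

$2.39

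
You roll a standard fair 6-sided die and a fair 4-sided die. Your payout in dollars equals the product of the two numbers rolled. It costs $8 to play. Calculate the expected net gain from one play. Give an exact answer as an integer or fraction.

Distribution of the product of the two numbers rolled: 1 w.p. 1/24, 2 w.p. 1/12, 3 w.p. 1/12, 4 w.p. 1/8, 5 w.p. 1/24, 6 w.p. 1/8, …
E[payout] = (1/24)·1 + (1/12)·2 + (1/12)·3 + (1/8)·4 + (1/24)·5 + (1/8)·6 + (1/12)·8 + (1/24)·9 + (1/24)·10 + (1/8)·12 + (1/24)·15 + (1/24)·16 + (1/24)·18 + (1/24)·20 + (1/24)·24 = 35/4
Expected profit = 35/4 − 8 = 3/4

3/4 dollars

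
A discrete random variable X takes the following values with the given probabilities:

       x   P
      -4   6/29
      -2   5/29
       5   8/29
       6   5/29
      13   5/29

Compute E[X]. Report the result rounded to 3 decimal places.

E[X] = (6/29)·(-4) + (5/29)·(-2) + (8/29)·5 + (5/29)·6 + (5/29)·13
     = 101/29 ≈ 3.483

3.483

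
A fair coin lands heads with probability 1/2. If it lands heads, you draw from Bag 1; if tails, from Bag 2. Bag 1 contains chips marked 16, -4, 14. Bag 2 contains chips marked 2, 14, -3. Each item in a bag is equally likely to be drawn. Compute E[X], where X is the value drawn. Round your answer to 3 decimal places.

6.500

E[X | Bag 1] = (16 − 4 + 14)/3 = 26/3
E[X | Bag 2] = (2 + 14 − 3)/3 = 13/3
E[X] = (1/2)·26/3 + (1/2)·13/3 = 13/2 ≈ 6.500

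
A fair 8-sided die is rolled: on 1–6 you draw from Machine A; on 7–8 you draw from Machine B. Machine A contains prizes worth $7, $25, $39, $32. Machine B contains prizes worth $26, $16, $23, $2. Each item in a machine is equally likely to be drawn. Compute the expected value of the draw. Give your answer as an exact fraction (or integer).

47/2 dollars

E[X | Machine A] = (7 + 25 + 39 + 32)/4 = 103/4
E[X | Machine B] = (26 + 16 + 23 + 2)/4 = 67/4
E[X] = (3/4)·103/4 + (1/4)·67/4 = 47/2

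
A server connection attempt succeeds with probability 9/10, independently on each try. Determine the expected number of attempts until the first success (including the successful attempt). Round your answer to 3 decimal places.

1.111

For a geometric distribution, E[trials] = 1/p = 1/(9/10) = 10/9.
≈ 1.111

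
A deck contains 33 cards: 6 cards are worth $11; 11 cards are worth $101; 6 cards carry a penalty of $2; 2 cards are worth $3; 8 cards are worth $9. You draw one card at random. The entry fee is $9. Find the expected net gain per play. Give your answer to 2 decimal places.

E[payout] = (6/33)·11 + (11/33)·101 + (6/33)·(-2) + (2/33)·3 + (8/33)·9 = 113/3
Expected profit = 113/3 − 9 = 86/3 ≈ $28.67

$28.67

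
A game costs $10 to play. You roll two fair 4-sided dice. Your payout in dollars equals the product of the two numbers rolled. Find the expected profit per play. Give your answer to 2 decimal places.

Distribution of the product of the two numbers rolled: 1 w.p. 1/16, 2 w.p. 1/8, 3 w.p. 1/8, 4 w.p. 3/16, 6 w.p. 1/8, 8 w.p. 1/8, …
E[payout] = (1/16)·1 + (1/8)·2 + (1/8)·3 + (3/16)·4 + (1/8)·6 + (1/8)·8 + (1/16)·9 + (1/8)·12 + (1/16)·16 = 25/4
Expected profit = 25/4 − 10 = -15/4 ≈ -$3.75

-$3.75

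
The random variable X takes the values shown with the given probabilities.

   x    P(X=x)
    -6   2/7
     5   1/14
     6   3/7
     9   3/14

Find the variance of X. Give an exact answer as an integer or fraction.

E[X] = (2/7)·(-6) + (1/14)·5 + (3/7)·6 + (3/14)·9 = 22/7
E[X²] = (2/7)·36 + (1/14)·25 + (3/7)·36 + (3/14)·81 = 314/7
Var(X) = 314/7 − (22/7)² = 1714/49

1714/49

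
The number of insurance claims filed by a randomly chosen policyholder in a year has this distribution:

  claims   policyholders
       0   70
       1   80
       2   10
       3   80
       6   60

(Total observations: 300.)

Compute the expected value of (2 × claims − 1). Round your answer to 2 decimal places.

Total = 300, so P(claims=0) = 70/300, etc.
E[2x-1] = (7/30)·(-1) + (4/15)·1 + (1/30)·3 + (4/15)·5 + (1/5)·11
     = 11/3 ≈ 3.67

3.67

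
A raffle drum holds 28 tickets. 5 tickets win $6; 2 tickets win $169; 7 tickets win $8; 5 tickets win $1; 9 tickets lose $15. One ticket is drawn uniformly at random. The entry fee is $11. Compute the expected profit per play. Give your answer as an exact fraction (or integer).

E[payout] = (5/28)·6 + (2/28)·169 + (7/28)·8 + (5/28)·1 + (9/28)·(-15) = 21/2
Expected profit = 21/2 − 11 = -1/2

-1/2 dollars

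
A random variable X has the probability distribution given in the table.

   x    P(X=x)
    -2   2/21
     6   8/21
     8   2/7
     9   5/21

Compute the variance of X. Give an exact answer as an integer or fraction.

4016/441

E[X] = (2/21)·(-2) + (8/21)·6 + (2/7)·8 + (5/21)·9 = 137/21
E[X²] = (2/21)·4 + (8/21)·36 + (2/7)·64 + (5/21)·81 = 155/3
Var(X) = 155/3 − (137/21)² = 4016/441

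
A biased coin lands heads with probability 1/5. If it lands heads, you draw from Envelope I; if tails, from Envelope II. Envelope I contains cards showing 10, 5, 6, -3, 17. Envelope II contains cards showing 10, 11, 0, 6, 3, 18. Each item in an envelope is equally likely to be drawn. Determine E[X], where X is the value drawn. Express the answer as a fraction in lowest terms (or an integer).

39/5

E[X | Envelope I] = (10 + 5 + 6 − 3 + 17)/5 = 7
E[X | Envelope II] = (10 + 11 + 0 + 6 + 3 + 18)/6 = 8
E[X] = (1/5)·7 + (4/5)·8 = 39/5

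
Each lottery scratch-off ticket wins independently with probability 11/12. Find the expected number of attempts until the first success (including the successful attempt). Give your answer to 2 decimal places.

1.09

For a geometric distribution, E[trials] = 1/p = 1/(11/12) = 12/11.
≈ 1.09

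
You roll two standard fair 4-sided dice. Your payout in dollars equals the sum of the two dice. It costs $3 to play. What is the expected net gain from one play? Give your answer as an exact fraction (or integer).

Distribution of the sum of the two dice: 2 w.p. 1/16, 3 w.p. 1/8, 4 w.p. 3/16, 5 w.p. 1/4, 6 w.p. 3/16, 7 w.p. 1/8, …
E[payout] = (1/16)·2 + (1/8)·3 + (3/16)·4 + (1/4)·5 + (3/16)·6 + (1/8)·7 + (1/16)·8 = 5
Expected profit = 5 − 3 = 2

$2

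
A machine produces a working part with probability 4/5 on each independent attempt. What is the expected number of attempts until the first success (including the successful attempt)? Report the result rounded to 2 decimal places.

For a geometric distribution, E[trials] = 1/p = 1/(4/5) = 5/4.
≈ 1.25

1.25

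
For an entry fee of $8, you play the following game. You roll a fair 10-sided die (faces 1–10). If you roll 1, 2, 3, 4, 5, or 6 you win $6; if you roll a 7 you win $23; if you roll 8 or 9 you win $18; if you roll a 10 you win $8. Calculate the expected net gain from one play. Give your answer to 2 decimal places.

$2.30

E[payout] = (3/5)·6 + (1/10)·8 + (1/5)·18 + (1/10)·23 = 103/10
Expected profit = 103/10 − 8 = 23/10 ≈ $2.30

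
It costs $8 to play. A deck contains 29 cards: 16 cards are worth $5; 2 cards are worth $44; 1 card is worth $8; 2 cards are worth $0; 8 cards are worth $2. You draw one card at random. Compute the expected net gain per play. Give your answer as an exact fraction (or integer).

E[payout] = (16/29)·5 + (2/29)·44 + (1/29)·8 + (2/29)·0 + (8/29)·2 = 192/29
Expected profit = 192/29 − 8 = -40/29

-40/29 dollars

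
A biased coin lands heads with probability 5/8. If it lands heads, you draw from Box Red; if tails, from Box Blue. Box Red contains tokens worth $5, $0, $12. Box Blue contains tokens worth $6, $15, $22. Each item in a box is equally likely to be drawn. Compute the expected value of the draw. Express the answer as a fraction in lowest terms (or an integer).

107/12 dollars

E[X | Box Red] = (5 + 0 + 12)/3 = 17/3
E[X | Box Blue] = (6 + 15 + 22)/3 = 43/3
E[X] = (5/8)·17/3 + (3/8)·43/3 = 107/12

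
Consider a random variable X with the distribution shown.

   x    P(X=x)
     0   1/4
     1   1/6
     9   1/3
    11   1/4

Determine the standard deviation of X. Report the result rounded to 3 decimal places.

E[X] = 71/12, E[X²] = 689/12
Var(X) = E[X²] − (E[X])² = 689/12 − 5041/144 = 3227/144
SD(X) = √(3227/144) ≈ 4.734

4.734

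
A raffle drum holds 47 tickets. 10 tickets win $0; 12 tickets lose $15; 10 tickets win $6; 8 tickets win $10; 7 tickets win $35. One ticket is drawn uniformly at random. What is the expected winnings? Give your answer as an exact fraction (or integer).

205/47 dollars

E[payout] = (10/47)·0 + (12/47)·(-15) + (10/47)·6 + (8/47)·10 + (7/47)·35 = 205/47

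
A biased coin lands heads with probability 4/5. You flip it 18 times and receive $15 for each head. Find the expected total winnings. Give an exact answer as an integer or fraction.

$216

E[#heads] = 18·4/5 = 72/5 (linearity over flips).
E[winnings] = 15·72/5 = 216.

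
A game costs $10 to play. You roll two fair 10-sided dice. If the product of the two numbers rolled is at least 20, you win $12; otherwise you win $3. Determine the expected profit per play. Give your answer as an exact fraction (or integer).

-89/50 dollars

E[payout] = (21/50)·3 + (29/50)·12 = 411/50
Expected profit = 411/50 − 10 = -89/50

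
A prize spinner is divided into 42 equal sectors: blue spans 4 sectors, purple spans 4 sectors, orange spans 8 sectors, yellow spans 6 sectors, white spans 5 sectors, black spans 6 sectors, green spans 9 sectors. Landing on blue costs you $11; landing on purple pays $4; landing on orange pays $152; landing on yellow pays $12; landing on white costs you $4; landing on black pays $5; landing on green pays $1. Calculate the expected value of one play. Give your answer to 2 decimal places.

$30.45

E[payout] = (4/42)·(-11) + (4/42)·4 + (8/42)·152 + (6/42)·12 + (5/42)·(-4) + (6/42)·5 + (9/42)·1 = 1279/42
≈ $30.45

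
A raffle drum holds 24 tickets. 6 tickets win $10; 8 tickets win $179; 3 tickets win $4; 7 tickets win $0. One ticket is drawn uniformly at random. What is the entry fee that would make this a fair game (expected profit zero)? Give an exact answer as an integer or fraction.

E[payout] = (6/24)·10 + (8/24)·179 + (3/24)·4 + (7/24)·0 = 188/3
Fair fee = E[payout] = 188/3

188/3 dollars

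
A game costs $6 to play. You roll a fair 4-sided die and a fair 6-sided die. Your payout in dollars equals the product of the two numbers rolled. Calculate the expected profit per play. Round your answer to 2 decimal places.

$2.75

Distribution of the product of the two numbers rolled: 1 w.p. 1/24, 2 w.p. 1/12, 3 w.p. 1/12, 4 w.p. 1/8, 5 w.p. 1/24, 6 w.p. 1/8, …
E[payout] = (1/24)·1 + (1/12)·2 + (1/12)·3 + (1/8)·4 + (1/24)·5 + (1/8)·6 + (1/12)·8 + (1/24)·9 + (1/24)·10 + (1/8)·12 + (1/24)·15 + (1/24)·16 + (1/24)·18 + (1/24)·20 + (1/24)·24 = 35/4
Expected profit = 35/4 − 6 = 11/4 ≈ $2.75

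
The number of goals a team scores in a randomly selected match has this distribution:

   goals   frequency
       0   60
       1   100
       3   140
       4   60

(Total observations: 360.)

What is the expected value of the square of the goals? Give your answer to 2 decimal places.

Total = 360, so P(goals=0) = 60/360, etc.
E[X²] = (1/6)·0 + (5/18)·1 + (7/18)·9 + (1/6)·16
     = 58/9 ≈ 6.44

6.44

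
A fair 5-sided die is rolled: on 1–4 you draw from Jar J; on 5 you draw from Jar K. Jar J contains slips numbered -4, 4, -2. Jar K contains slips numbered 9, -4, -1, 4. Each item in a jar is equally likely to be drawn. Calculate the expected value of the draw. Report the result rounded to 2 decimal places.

-0.13

E[X | Jar J] = (-4 + 4 − 2)/3 = -2/3
E[X | Jar K] = (9 − 4 − 1 + 4)/4 = 2
E[X] = (4/5)·(-2/3) + (1/5)·2 = -2/15 ≈ -0.13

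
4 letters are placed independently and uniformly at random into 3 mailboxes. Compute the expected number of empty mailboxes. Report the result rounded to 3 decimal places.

Let Xⱼ=1 if mailbox j is empty. P(Xⱼ=1) = ((3-1)/3)^4 = 16/81.
By linearity, E[#empty] = 3·16/81 = 16/27.
≈ 0.593

0.593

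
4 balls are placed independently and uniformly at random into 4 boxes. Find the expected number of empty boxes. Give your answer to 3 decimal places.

Let Xⱼ=1 if box j is empty. P(Xⱼ=1) = ((4-1)/4)^4 = 81/256.
By linearity, E[#empty] = 4·81/256 = 81/64.
≈ 1.266

1.266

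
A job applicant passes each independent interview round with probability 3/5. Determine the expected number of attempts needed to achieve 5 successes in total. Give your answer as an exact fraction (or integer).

By linearity (sum of 5 independent geometric waits), E[trials] = 5/p = 5/(3/5) = 25/3.

25/3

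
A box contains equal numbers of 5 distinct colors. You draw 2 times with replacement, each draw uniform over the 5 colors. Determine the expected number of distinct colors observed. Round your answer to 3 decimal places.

1.800

Let Xⱼ=1 if type j appears at least once. P(Xⱼ=1) = 1 − ((5−1)/5)^2 = 9/25.
E[#distinct] = 5·9/25 = 9/5.
≈ 1.800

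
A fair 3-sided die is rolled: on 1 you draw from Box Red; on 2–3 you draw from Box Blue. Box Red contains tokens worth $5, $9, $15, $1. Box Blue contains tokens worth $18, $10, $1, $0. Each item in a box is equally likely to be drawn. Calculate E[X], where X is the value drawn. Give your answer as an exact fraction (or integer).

E[X | Box Red] = (5 + 9 + 15 + 1)/4 = 15/2
E[X | Box Blue] = (18 + 10 + 1 + 0)/4 = 29/4
E[X] = (1/3)·15/2 + (2/3)·29/4 = 22/3

22/3 dollars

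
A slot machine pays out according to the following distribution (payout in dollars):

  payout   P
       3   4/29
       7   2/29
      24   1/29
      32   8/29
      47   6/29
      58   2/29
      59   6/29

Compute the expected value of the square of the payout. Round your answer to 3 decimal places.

1716.207

E[X²] = (4/29)·9 + (2/29)·49 + (1/29)·576 + (8/29)·1024 + (6/29)·2209 + (2/29)·3364 + (6/29)·3481
     = 49770/29 ≈ 1716.207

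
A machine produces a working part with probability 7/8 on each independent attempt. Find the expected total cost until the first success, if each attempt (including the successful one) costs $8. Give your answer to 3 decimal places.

E[#attempts] = 1/p = 8/7; E[cost] = 8·8/7 = 64/7.
≈ 9.143

$9.143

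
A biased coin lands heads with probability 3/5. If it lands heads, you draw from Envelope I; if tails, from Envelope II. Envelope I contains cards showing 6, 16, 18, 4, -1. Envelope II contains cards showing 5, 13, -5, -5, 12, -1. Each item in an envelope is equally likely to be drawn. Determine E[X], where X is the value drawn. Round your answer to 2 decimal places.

6.43

E[X | Envelope I] = (6 + 16 + 18 + 4 − 1)/5 = 43/5
E[X | Envelope II] = (5 + 13 − 5 − 5 + 12 − 1)/6 = 19/6
E[X] = (3/5)·43/5 + (2/5)·19/6 = 482/75 ≈ 6.43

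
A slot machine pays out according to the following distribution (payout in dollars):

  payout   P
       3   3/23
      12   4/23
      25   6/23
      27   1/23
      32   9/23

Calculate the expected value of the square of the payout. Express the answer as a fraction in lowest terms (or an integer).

14298/23

E[X²] = (3/23)·9 + (4/23)·144 + (6/23)·625 + (1/23)·729 + (9/23)·1024
     = 14298/23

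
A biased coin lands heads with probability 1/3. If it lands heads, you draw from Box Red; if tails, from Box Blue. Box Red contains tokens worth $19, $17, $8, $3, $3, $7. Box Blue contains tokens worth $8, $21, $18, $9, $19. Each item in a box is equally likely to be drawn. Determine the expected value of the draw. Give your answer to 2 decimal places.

$13.17

E[X | Box Red] = (19 + 17 + 8 + 3 + 3 + 7)/6 = 19/2
E[X | Box Blue] = (8 + 21 + 18 + 9 + 19)/5 = 15
E[X] = (1/3)·19/2 + (2/3)·15 = 79/6 ≈ 13.17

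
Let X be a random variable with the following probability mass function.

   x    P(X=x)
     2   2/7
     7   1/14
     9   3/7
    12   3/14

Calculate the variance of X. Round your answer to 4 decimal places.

13.9643

E[X] = (2/7)·2 + (1/14)·7 + (3/7)·9 + (3/14)·12 = 15/2
E[X²] = (2/7)·4 + (1/14)·49 + (3/7)·81 + (3/14)·144 = 983/14
Var(X) = 983/14 − (15/2)² = 391/28 ≈ 13.9643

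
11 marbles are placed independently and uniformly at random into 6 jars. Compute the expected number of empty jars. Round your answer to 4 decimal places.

0.8075

Let Xⱼ=1 if jar j is empty. P(Xⱼ=1) = ((6-1)/6)^11 = 48828125/362797056.
By linearity, E[#empty] = 6·48828125/362797056 = 48828125/60466176.
≈ 0.8075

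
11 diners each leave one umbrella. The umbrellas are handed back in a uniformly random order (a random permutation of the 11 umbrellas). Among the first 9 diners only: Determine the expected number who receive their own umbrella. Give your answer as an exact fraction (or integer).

9/11

Let Xᵢ = 1 if person i gets their own umbrella. For each i, P(Xᵢ=1) = 1/11.
By linearity of expectation, E[X₁+…+X_9] = 9·(1/11) = 9/11.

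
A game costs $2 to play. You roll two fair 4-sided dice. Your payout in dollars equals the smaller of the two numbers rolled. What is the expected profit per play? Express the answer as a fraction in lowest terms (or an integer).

Distribution of the smaller of the two numbers rolled: 1 w.p. 7/16, 2 w.p. 5/16, 3 w.p. 3/16, 4 w.p. 1/16
E[payout] = (7/16)·1 + (5/16)·2 + (3/16)·3 + (1/16)·4 = 15/8
Expected profit = 15/8 − 2 = -1/8

-1/8 dollars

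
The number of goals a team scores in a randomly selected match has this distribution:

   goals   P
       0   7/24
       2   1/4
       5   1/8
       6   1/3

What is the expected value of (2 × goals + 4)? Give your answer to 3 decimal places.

E[2x+4] = (7/24)·4 + (1/4)·8 + (1/8)·14 + (1/3)·16
     = 41/4 ≈ 10.250

10.250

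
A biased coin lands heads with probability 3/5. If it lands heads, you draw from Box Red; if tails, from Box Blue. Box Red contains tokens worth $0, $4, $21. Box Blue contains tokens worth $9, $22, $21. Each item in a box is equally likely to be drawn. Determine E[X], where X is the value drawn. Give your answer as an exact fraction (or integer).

E[X | Box Red] = (0 + 4 + 21)/3 = 25/3
E[X | Box Blue] = (9 + 22 + 21)/3 = 52/3
E[X] = (3/5)·25/3 + (2/5)·52/3 = 179/15

179/15 dollars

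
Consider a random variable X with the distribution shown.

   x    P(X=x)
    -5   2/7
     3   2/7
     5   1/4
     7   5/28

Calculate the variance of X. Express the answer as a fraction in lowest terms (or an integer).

4115/196

E[X] = (2/7)·(-5) + (2/7)·3 + (1/4)·5 + (5/28)·7 = 27/14
E[X²] = (2/7)·25 + (2/7)·9 + (1/4)·25 + (5/28)·49 = 173/7
Var(X) = 173/7 − (27/14)² = 4115/196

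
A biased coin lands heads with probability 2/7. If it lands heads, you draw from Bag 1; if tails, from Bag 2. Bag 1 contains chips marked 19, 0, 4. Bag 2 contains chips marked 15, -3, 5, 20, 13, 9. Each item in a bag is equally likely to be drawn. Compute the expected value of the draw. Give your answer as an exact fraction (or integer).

129/14

E[X | Bag 1] = (19 + 0 + 4)/3 = 23/3
E[X | Bag 2] = (15 − 3 + 5 + 20 + 13 + 9)/6 = 59/6
E[X] = (2/7)·23/3 + (5/7)·59/6 = 129/14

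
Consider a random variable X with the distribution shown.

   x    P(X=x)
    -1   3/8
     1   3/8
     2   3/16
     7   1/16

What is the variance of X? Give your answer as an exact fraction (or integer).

E[X] = (3/8)·(-1) + (3/8)·1 + (3/16)·2 + (1/16)·7 = 13/16
E[X²] = (3/8)·1 + (3/8)·1 + (3/16)·4 + (1/16)·49 = 73/16
Var(X) = 73/16 − (13/16)² = 999/256

999/256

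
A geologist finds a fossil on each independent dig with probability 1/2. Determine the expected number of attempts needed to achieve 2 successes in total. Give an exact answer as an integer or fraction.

By linearity (sum of 2 independent geometric waits), E[trials] = 2/p = 2/(1/2) = 4.

4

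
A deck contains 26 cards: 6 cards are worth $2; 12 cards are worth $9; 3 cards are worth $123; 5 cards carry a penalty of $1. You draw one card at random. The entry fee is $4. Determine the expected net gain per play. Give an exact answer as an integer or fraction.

E[payout] = (6/26)·2 + (12/26)·9 + (3/26)·123 + (5/26)·(-1) = 242/13
Expected profit = 242/13 − 4 = 190/13

190/13 dollars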